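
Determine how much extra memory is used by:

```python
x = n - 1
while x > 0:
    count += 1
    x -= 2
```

Space complexity: O(1).
Only a constant amount of auxiliary storage is used; nothing grows with n.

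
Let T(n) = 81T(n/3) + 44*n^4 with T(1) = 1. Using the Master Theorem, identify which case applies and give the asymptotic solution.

a=81, b=3, f(n)=44*n^4.
log_3(81) = 4, so n^(log_b(a)) = n^4.
f(n) = Theta(n^4), so Case 2 applies.
T(n) = Theta(n^4 log n).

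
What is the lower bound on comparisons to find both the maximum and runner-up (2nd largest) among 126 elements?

Lower bound: finding the max needs 126-1 comparisons. By an adversary weight-doubling argument, the maximum element must personally win at least ceil(log_2(126)) = 7 comparisons in any correct algorithm. The 2nd largest is among those 7 direct losers, and distinguishing it requires 7-1 more comparisons. Total >= 126-1 + 7-1 = 131. A balanced tournament achieves this bound exactly.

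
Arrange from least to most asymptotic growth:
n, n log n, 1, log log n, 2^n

Ordered by growth rate: 1 < log log n < n < n log n < 2^n.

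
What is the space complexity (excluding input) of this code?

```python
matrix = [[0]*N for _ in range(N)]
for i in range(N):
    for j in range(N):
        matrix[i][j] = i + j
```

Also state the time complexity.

Space complexity: O(n^2).
A 2D structure of size n x n is allocated.
Time complexity: O(n^2).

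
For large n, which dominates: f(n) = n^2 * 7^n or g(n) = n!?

g(n) = n! grows faster: by Stirling n! ~ (n/e)^n sqrt(2*pi*n); (n/e)^n eventually dominates n^2 * 7^n.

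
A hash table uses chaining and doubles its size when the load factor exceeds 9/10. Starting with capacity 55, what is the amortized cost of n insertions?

Rehashing occurs when load exceeds 9/10. Total rehash cost is geometric series summing to O(n). Each insertion itself is O(1). Amortized: O(1).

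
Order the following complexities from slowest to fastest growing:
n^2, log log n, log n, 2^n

Ordered by growth rate: log log n < log n < n^2 < 2^n.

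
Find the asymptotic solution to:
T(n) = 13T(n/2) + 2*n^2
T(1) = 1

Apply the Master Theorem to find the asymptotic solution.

a=13, b=2, f(n)=2*n^2. log_2(13) = 3.7. Case 1 of Master Theorem: T(n) = O(n^3.7).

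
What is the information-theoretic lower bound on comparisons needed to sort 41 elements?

There are 41! = 33452526613163807108170062053440751665152000000000 possible orderings. Each comparison gives 1 bit. We need at least ceil(log_2(33452526613163807108170062053440751665152000000000)) = 165 comparisons.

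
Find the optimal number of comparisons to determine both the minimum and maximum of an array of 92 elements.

Naive approach: 182 comparisons (91 for max + 91 for min).
Optimal: Compare elements in pairs first (floor(n/2) = 46 comparisons), then find max among winners and min among losers (45 comparisons each).
Total: ceil(3n/2) - 2 = 136 comparisons. An adversary argument shows this is also a lower bound.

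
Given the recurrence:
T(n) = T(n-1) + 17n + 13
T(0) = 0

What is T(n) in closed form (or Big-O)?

Dominant term in sum is 17*sum(i, i=1..n) = 17*n*(n+1)/2 = O(n^2).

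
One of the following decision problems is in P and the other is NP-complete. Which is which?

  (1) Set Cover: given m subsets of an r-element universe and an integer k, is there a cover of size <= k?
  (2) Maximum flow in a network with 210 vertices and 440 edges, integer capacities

(1) is NP-complete: one of Karp's 21 NP-complete problems (with k part of the input).
(2) is P: Edmonds-Karp / push-relabel run in polynomial time.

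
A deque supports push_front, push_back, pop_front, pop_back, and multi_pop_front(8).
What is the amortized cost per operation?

Assign 2 credits to each push operation. A pop uses 1 saved credit. multi_pop_front(8) uses up to 8 saved credits from previous pushes. Credits never go negative. Amortized cost is O(1).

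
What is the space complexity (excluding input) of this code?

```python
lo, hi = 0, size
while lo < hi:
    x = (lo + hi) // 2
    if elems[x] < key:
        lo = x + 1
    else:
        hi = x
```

Space complexity: O(1).
Only a constant amount of auxiliary storage is used; nothing grows with n.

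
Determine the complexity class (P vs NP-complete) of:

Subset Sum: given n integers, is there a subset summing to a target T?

This problem is NP-complete: one of Karp's 21 NP-complete problems.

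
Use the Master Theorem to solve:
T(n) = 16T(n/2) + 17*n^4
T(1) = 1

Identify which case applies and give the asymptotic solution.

a=16, b=2, f(n)=17*n^4.
log_2(16) = 4, so n^(log_b(a)) = n^4.
f(n) = Theta(n^4), so Case 2 applies.
T(n) = Theta(n^4 log n).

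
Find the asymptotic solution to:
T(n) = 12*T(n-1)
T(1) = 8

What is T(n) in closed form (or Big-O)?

Each step multiplies by 12. T(n) = T(1)*12^(n-1) = 8*12^(n-1).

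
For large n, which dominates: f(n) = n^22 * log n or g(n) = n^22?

f(n) = n^22 * log n grows faster: extra log n factor -> infinity.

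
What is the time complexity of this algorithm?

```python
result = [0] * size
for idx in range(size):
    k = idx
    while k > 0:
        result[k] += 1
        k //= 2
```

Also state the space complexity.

Time complexity: O(n log n).
Space complexity: O(n).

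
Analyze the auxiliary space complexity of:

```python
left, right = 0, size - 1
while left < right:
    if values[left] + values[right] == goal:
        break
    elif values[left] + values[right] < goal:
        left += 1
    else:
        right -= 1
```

Space complexity: O(1).
Only a constant amount of auxiliary storage is used; nothing grows with n.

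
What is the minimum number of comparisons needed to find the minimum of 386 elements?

Finding the minimum requires 385 comparisons, identical reasoning to finding the maximum. Each comparison eliminates one candidate.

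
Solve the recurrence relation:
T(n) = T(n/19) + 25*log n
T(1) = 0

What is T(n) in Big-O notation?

Each of the log_19(n) levels adds O(log n). T(n) = O(log^2 n).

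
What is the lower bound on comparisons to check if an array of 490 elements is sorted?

To verify 490 elements are sorted, we must compare each consecutive pair. Skipping any pair allows an adversary to swap them. Therefore 489 comparisons are necessary and sufficient.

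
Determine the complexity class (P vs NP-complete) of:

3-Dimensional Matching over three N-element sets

This problem is NP-complete: one of Karp's 21 NP-complete problems.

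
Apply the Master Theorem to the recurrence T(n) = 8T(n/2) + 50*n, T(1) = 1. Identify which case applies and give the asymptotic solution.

a=8, b=2, f(n)=50*n.
log_2(8) = 3 > 1.
Since f(n) = O(n^1) is polynomially smaller than n^3, Case 1 applies.
T(n) = Theta(n^3).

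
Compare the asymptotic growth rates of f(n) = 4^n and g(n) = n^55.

f(n) = 4^n grows faster: any exponential with base > 1 dominates every polynomial.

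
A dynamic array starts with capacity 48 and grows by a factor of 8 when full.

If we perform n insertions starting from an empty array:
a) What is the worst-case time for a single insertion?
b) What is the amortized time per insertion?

(a) Worst-case single insertion: O(n) -- when the array is full at capacity c, the resize copies all c elements, and c can be Theta(n).
(b) Resizes happen at sizes 48, 384, 3072, ... Total copy cost for n insertions: 48 + 384 + ... = O(n) (geometric series with ratio 1/8). Amortized cost per insertion: O(n)/n = O(1).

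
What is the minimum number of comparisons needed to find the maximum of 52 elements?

Finding the maximum requires 51 comparisons. Each comparison eliminates exactly one candidate. With 52 candidates, we need 51 eliminations.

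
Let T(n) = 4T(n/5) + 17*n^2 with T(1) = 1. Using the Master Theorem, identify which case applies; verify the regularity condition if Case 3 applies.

a=4, b=5, f(n)=17*n^2.
log_5(4) = 0.8614 < 2.
f(n) = Omega(n^(0.8614+epsilon)) for some epsilon > 0, so Case 3 is the candidate.
Regularity: a*f(n/b) = 4*17*(n/5)^2 = (4/25)*17*n^2 <= c*f(n) with c = 4/25 < 1. Satisfied.
Case 3: T(n) = Theta(n^2).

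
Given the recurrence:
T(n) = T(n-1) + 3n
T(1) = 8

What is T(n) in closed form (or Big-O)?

Unrolling: T(n) = 8 + 3*(2 + 3 + ... + n) = 8 + 3*(n(n+1)/2 - 1) = O(n^2).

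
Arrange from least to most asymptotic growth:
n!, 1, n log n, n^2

Ordered by growth rate: 1 < n log n < n^2 < n!.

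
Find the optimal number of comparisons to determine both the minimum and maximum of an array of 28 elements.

Naive approach: 54 comparisons (27 for max + 27 for min).
Optimal: Compare elements in pairs first (floor(n/2) = 14 comparisons), then find max among winners and min among losers (13 comparisons each).
Total: ceil(3n/2) - 2 = 40 comparisons. An adversary argument shows this is also a lower bound.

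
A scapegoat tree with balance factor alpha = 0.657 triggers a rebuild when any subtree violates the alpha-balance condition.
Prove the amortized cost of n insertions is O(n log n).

Define potential Phi = c * sum of |size(left(v)) - size(right(v))| over all nodes. An insertion at depth d costs O(d) = O(log n) and increases Phi by O(log n). When a rebuild of subtree of size s occurs, it costs O(s) but reduces Phi by Omega(s). With alpha = 0.657, between rebuilds Omega(s) insertions must occur. Amortized cost per insertion: O(log n).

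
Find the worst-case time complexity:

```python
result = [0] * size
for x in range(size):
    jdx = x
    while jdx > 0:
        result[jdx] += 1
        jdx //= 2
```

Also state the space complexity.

Time complexity: O(n log n).
Space complexity: O(n).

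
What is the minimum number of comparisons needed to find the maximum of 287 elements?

Finding the maximum requires 286 comparisons. Each comparison eliminates exactly one candidate. With 287 candidates, we need 286 eliminations.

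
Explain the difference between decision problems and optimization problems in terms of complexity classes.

Decision problems have yes/no answers and are classified into P, NP, etc. Optimization problems seek the best solution. Every optimization problem has a corresponding decision version. If the decision version is NP-complete, the optimization version is NP-hard.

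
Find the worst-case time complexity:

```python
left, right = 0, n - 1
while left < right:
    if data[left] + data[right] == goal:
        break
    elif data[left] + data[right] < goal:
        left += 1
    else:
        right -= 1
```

Time complexity: O(n).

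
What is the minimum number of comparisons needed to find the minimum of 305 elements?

Finding the minimum requires 304 comparisons, identical reasoning to finding the maximum. Each comparison eliminates one candidate.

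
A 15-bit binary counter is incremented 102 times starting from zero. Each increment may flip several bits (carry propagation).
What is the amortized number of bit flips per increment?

Bit i flips on every 2^i-th increment, so over 102 increments bit i flips floor(102/2^i) times. Summing over i: total flips < 2 * 102. Amortized: < 2 = O(1) per increment.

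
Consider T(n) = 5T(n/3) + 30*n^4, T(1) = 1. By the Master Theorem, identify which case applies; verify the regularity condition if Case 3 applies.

a=5, b=3, f(n)=30*n^4.
log_3(5) = 1.465 < 4.
f(n) = Omega(n^(1.465+epsilon)) for some epsilon > 0, so Case 3 is the candidate.
Regularity: a*f(n/b) = 5*30*(n/3)^4 = (5/81)*30*n^4 <= c*f(n) with c = 5/81 < 1. Satisfied.
Case 3: T(n) = Theta(n^4).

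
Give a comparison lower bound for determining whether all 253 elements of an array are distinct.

In the algebraic decision-tree model, the YES region for element distinctness on 253 elements has 253! connected components (one per ordering). Ben-Or's theorem then gives a lower bound of Omega(log(n!)) = Omega(n log n).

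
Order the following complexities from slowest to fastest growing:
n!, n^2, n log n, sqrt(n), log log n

Ordered by growth rate: log log n < sqrt(n) < n log n < n^2 < n!.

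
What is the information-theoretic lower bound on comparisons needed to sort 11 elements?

There are 11! = 39916800 possible orderings. Each comparison gives 1 bit. We need at least ceil(log_2(39916800)) = 26 comparisons.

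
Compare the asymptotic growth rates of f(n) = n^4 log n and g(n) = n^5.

g(n) = n^5 grows faster: n^5 / (n^4 log n) = n/log n -> infinity.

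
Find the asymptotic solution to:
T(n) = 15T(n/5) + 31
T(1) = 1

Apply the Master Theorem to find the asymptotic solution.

a=15, b=5, f(n)=31. log_5(15) = 1.683. Case 1 of Master Theorem: T(n) = O(n^1.683).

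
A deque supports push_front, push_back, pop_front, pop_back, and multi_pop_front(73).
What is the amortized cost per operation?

Assign 2 credits to each push operation. A pop uses 1 saved credit. multi_pop_front(73) uses up to 73 saved credits from previous pushes. Credits never go negative. Amortized cost is O(1).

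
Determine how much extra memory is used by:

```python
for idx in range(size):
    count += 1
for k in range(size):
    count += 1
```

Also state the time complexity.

Space complexity: O(1).
Only a constant amount of auxiliary storage is used; nothing grows with n.
Time complexity: O(n).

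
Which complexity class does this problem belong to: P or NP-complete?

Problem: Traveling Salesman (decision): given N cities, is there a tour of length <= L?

This problem is NP-complete: reduces from Hamiltonian Cycle.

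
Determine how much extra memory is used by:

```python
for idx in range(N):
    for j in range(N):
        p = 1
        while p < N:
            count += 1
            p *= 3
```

Space complexity: O(1).
Only a constant amount of auxiliary storage is used; nothing grows with n.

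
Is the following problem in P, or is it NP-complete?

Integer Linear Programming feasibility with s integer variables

This problem is NP-complete: ILP feasibility is NP-complete (LP relaxation is in P).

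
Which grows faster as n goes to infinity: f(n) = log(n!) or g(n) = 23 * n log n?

f(n) = log(n!) and g(n) = 23 * n log n are Theta of each other: Stirling: log(n!) = n log n - n + O(log n) = Theta(n log n); the constant 23 doesn't change the Theta class.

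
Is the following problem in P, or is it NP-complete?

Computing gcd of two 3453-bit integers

This problem is in P: the Euclidean algorithm runs in polynomial time in the bit-length.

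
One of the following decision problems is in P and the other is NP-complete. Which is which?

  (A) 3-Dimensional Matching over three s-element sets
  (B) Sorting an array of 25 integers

(A) is NP-complete: one of Karp's 21 NP-complete problems.
(B) is P: merge sort runs in O(n log n).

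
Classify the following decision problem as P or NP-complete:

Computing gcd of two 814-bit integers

This problem is in P: the Euclidean algorithm runs in polynomial time in the bit-length.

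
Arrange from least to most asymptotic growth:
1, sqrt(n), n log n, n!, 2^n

Ordered by growth rate: 1 < sqrt(n) < n log n < 2^n < n!.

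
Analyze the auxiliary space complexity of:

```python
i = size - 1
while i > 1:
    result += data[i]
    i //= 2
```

Space complexity: O(1).
Only a constant amount of auxiliary storage is used; nothing grows with n.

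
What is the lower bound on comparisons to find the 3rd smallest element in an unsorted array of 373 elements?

Finding the 3rd smallest of 373 elements requires Omega(n) comparisons. Every element must participate in at least one comparison; otherwise it could be the 3rd smallest.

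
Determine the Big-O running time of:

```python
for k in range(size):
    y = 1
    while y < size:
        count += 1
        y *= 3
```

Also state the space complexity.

Time complexity: O(n log n).
Space complexity: O(1).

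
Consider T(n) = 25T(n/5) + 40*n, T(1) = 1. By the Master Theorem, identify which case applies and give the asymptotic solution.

a=25, b=5, f(n)=40*n.
log_5(25) = 2 > 1.
Since f(n) = O(n^1) is polynomially smaller than n^2, Case 1 applies.
T(n) = Theta(n^2).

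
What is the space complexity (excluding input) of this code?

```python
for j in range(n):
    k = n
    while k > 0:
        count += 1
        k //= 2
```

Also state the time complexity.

Space complexity: O(1).
Only a constant amount of auxiliary storage is used; nothing grows with n.
Time complexity: O(n log n).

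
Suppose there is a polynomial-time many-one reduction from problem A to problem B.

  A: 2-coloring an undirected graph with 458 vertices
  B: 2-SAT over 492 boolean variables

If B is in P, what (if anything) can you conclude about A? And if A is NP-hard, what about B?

A poly-time reduction A <=_p B means any A-instance can be transformed to a B-instance in poly time.
If B is in P: compose the reduction with B's poly-time algorithm to solve A in poly time, so A is in P.
If A is NP-hard: every NP problem reduces to A, which reduces to B; composing reductions, every NP problem reduces to B, so B is NP-hard.
(Here in fact A is P and B is P.)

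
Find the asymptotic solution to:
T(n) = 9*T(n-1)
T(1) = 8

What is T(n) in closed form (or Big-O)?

Each step multiplies by 9. T(n) = T(1)*9^(n-1) = 8*9^(n-1).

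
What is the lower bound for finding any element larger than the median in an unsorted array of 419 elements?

To find an element larger than the median of 419 elements, we must see Omega(n) elements. Without seeing enough elements, an adversary can make any unseen element the median.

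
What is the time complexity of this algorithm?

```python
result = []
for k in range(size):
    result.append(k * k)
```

Time complexity: O(n).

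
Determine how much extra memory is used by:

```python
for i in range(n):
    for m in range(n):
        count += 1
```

Space complexity: O(1).
Only a constant amount of auxiliary storage is used; nothing grows with n.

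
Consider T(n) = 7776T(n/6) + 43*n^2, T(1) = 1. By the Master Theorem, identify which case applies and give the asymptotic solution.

a=7776, b=6, f(n)=43*n^2.
log_6(7776) = 5 > 2.
Since f(n) = O(n^2) is polynomially smaller than n^5, Case 1 applies.
T(n) = Theta(n^5).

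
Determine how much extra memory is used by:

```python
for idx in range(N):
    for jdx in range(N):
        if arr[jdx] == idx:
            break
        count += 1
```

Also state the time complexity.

Space complexity: O(1).
Only a constant amount of auxiliary storage is used; nothing grows with n.
Time complexity: O(n^2).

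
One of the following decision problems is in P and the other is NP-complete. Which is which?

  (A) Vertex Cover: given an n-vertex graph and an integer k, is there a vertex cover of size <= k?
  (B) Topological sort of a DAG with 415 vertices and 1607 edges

(A) is NP-complete: one of Karp's 21 NP-complete problems (with k part of the input; for any fixed constant k it is in P).
(B) is P: DFS-based topological sort runs in O(V+E).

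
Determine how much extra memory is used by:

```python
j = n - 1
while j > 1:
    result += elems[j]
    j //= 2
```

Space complexity: O(1).
Only a constant amount of auxiliary storage is used; nothing grows with n.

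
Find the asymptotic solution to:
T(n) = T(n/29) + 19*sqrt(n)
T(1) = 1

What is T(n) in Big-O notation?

Each level contributes sqrt(n/29^k). Geometric series with ratio 1/sqrt(29) < 1 sums to O(sqrt(n)).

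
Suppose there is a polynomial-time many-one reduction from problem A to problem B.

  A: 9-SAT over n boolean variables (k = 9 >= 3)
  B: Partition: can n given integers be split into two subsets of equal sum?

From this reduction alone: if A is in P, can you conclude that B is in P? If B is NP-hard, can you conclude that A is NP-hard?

A poly-time reduction A <=_p B transfers tractability DOWN (B easy => A easy) and hardness UP (A hard => B hard), not the reverse.
From A in P, the reduction alone does NOT give B in P: any problem in P trivially reduces to SAT, yet SAT is not known to be in P.
From B NP-hard, the reduction alone does NOT give A NP-hard: again, easy problems reduce to hard ones.
(Here in fact A is NP-complete and B is NP-complete.)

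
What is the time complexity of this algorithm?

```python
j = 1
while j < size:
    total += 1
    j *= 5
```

Time complexity: O(log n).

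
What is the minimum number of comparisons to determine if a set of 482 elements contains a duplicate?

Determining if 482 elements are all distinct requires Omega(n log n) comparisons in the comparison model. This follows from the element distinctness lower bound.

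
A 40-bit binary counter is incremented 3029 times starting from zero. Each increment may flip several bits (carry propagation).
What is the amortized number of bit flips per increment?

Bit i flips on every 2^i-th increment, so over 3029 increments bit i flips floor(3029/2^i) times. Summing over i: total flips < 2 * 3029. Amortized: < 2 = O(1) per increment.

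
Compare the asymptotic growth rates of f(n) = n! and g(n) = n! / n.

f(n) = n! grows faster: the ratio n!/(n!/n) = n -> infinity.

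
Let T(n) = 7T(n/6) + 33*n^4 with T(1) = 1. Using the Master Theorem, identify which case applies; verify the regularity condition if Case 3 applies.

a=7, b=6, f(n)=33*n^4.
log_6(7) = 1.086 < 4.
f(n) = Omega(n^(1.086+epsilon)) for some epsilon > 0, so Case 3 is the candidate.
Regularity: a*f(n/b) = 7*33*(n/6)^4 = (7/1296)*33*n^4 <= c*f(n) with c = 7/1296 < 1. Satisfied.
Case 3: T(n) = Theta(n^4).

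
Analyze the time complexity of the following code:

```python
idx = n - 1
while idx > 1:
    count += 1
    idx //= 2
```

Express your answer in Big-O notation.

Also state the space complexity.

Time complexity: O(log n).
Space complexity: O(1).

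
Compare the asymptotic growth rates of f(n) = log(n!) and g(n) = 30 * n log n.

f(n) = log(n!) and g(n) = 30 * n log n are Theta of each other: Stirling: log(n!) = n log n - n + O(log n) = Theta(n log n); the constant 30 doesn't change the Theta class.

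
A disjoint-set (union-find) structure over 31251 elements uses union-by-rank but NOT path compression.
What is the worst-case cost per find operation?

Union-by-rank alone keeps every tree's height <= log_2(31251) ~= 14.9. Each find traverses from a node to its root, costing O(height) = O(log n). Without path compression this bound is tight.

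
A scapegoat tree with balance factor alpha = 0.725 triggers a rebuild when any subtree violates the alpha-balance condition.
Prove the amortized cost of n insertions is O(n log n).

Define potential Phi = c * sum of |size(left(v)) - size(right(v))| over all nodes. An insertion at depth d costs O(d) = O(log n) and increases Phi by O(log n). When a rebuild of subtree of size s occurs, it costs O(s) but reduces Phi by Omega(s). With alpha = 0.725, between rebuilds Omega(s) insertions must occur. Amortized cost per insertion: O(log n).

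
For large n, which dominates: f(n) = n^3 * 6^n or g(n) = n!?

g(n) = n! grows faster: by Stirling n! ~ (n/e)^n sqrt(2*pi*n); (n/e)^n eventually dominates n^3 * 6^n.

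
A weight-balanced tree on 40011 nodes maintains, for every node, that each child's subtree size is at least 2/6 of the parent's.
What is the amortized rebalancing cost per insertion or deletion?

With balance ratio 2/6, tree height is O(log_{6/2}(40011)) = O(log n). A rebalance at a node of size s costs O(s) but requires Omega(s) updates in that subtree to retrigger. Summed over the O(log n) ancestors of the touched leaf, amortized rebalancing is O(log n).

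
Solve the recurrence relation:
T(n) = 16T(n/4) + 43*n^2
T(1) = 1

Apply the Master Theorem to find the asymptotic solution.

a=16, b=4, f(n)=43*n^2. log_4(16) = 2. Case 2: T(n) = O(n^2 log n).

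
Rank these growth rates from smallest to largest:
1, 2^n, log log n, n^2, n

Ordered by growth rate: 1 < log log n < n < n^2 < 2^n.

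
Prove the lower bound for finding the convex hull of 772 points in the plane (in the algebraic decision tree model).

Reduction from sorting: given 772 numbers x_1,...,x_{772}, map x_i to the point (x_i, x_i^2) on the parabola y = x^2. All points are on the convex hull, and walking the hull gives them in sorted x-order. Since sorting requires Omega(n log n), so does planar convex hull.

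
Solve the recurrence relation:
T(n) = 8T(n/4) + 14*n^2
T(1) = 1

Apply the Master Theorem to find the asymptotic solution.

a=8, b=4, f(n)=14*n^2. log_4(8) = 1.5 < 2. Case 3: T(n) = O(n^2).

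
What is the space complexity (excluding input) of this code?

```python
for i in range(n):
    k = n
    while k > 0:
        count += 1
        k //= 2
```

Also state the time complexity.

Space complexity: O(1).
Only a constant amount of auxiliary storage is used; nothing grows with n.
Time complexity: O(n log n).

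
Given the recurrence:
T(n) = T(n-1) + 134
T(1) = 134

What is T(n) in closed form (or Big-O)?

Unrolling: T(n) = T(n-1) + 134 = T(n-2) + 2*134 = ... = T(1) + (n-1)*134 = 134 + (n-1)*134 = 134n.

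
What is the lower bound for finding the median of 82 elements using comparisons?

To find the median of 82 elements, every element must be compared at least once, so the lower bound is Omega(n). The BFPRT algorithm achieves O(n), making this tight.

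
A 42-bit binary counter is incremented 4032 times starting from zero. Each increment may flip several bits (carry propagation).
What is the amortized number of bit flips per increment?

Bit i flips on every 2^i-th increment, so over 4032 increments bit i flips floor(4032/2^i) times. Summing over i: total flips < 2 * 4032. Amortized: < 2 = O(1) per increment.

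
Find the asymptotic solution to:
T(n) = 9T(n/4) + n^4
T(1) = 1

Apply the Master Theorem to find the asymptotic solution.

a=9, b=4, f(n)=n^4. log_4(9) = 1.585 < 4. Case 3: T(n) = O(n^4).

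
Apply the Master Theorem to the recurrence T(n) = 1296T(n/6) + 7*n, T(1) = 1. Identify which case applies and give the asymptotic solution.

a=1296, b=6, f(n)=7*n.
log_6(1296) = 4 > 1.
Since f(n) = O(n^1) is polynomially smaller than n^4, Case 1 applies.
T(n) = Theta(n^4).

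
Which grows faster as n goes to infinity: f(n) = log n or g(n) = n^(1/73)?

g(n) = n^(1/73) grows faster: any positive power of n dominates log n.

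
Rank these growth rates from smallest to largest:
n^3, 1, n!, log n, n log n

Ordered by growth rate: 1 < log n < n log n < n^3 < n!.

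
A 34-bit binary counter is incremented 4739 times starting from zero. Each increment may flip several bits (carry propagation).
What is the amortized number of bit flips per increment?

Bit i flips on every 2^i-th increment, so over 4739 increments bit i flips floor(4739/2^i) times. Summing over i: total flips < 2 * 4739. Amortized: < 2 = O(1) per increment.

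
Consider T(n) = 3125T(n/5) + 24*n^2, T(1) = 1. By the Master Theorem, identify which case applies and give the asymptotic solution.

a=3125, b=5, f(n)=24*n^2.
log_5(3125) = 5 > 2.
Since f(n) = O(n^2) is polynomially smaller than n^5, Case 1 applies.
T(n) = Theta(n^5).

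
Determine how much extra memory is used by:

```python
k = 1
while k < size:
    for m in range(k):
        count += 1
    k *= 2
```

Space complexity: O(1).
Only a constant amount of auxiliary storage is used; nothing grows with n.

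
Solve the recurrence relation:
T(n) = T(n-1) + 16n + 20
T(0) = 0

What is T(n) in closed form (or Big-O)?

Dominant term in sum is 16*sum(i, i=1..n) = 16*n*(n+1)/2 = O(n^2).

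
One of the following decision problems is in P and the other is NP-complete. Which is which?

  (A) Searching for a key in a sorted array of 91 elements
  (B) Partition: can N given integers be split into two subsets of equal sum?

(A) is P: binary search runs in O(log n).
(B) is NP-complete: Subset Sum reduces to it (one of Karp's 21 NP-complete problems).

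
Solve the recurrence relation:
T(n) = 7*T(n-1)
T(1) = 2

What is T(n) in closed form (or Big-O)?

Each step multiplies by 7. T(n) = T(1)*7^(n-1) = 2*7^(n-1).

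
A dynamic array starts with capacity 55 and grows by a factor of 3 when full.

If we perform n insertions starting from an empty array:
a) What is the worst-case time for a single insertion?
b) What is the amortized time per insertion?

(a) Worst-case single insertion: O(n) -- when the array is full at capacity c, the resize copies all c elements, and c can be Theta(n).
(b) Resizes happen at sizes 55, 165, 495, ... Total copy cost for n insertions: 55 + 165 + ... = O(n) (geometric series with ratio 1/3). Amortized cost per insertion: O(n)/n = O(1).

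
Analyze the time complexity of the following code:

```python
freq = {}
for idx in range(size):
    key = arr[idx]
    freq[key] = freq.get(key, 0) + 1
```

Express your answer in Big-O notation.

Time complexity: O(n).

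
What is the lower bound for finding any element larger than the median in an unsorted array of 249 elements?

To find an element larger than the median of 249 elements, we must see Omega(n) elements. Without seeing enough elements, an adversary can make any unseen element the median.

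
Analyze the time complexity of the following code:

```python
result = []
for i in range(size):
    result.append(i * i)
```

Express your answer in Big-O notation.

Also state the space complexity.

Time complexity: O(n).
Space complexity: O(n).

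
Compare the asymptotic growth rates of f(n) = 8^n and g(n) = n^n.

g(n) = n^n grows faster: n^n / 8^n = (n/8)^n -> infinity once n > 8.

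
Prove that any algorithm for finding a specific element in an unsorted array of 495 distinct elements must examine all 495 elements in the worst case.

Adversary argument: if the algorithm examines fewer than 495 elements, the adversary places the target in an unexamined position. The algorithm cannot distinguish 'not present' from 'in unexamined position'.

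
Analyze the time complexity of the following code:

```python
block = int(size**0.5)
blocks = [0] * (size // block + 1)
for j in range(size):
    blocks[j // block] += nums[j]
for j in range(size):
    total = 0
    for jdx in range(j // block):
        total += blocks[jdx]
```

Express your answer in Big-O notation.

Time complexity: O(n * sqrt(n)).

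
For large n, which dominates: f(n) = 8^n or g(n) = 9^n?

g(n) = 9^n grows faster: (9/8)^n -> infinity since 9/8 > 1.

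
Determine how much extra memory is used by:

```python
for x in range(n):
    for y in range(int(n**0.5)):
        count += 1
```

Space complexity: O(1).
Only a constant amount of auxiliary storage is used; nothing grows with n.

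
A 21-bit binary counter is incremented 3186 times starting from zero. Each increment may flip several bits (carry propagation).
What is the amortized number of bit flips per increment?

Bit i flips on every 2^i-th increment, so over 3186 increments bit i flips floor(3186/2^i) times. Summing over i: total flips < 2 * 3186. Amortized: < 2 = O(1) per increment.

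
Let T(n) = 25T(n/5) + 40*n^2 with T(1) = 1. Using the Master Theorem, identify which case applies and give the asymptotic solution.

a=25, b=5, f(n)=40*n^2.
log_5(25) = 2, so n^(log_b(a)) = n^2.
f(n) = Theta(n^2), so Case 2 applies.
T(n) = Theta(n^2 log n).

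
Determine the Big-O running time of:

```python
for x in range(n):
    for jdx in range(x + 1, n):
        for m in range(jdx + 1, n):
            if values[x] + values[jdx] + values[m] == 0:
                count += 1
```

Time complexity: O(n^3).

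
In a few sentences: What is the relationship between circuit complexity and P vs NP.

A language is in P iff it has polynomial-size uniform circuit families. P/poly contains all languages decidable by polynomial-size circuits (even non-uniform). If NP is not in P/poly, then P != NP. Proving super-polynomial circuit lower bounds for an NP problem would separate P from NP.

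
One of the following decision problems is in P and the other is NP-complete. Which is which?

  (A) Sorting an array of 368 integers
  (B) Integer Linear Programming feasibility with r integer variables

(A) is P: merge sort runs in O(n log n).
(B) is NP-complete: ILP feasibility is NP-complete (LP relaxation is in P).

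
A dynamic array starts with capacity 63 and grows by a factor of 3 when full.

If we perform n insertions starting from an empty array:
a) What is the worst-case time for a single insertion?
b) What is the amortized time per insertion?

(a) Worst-case single insertion: O(n) -- when the array is full at capacity c, the resize copies all c elements, and c can be Theta(n).
(b) Resizes happen at sizes 63, 189, 567, ... Total copy cost for n insertions: 63 + 189 + ... = O(n) (geometric series with ratio 1/3). Amortized cost per insertion: O(n)/n = O(1).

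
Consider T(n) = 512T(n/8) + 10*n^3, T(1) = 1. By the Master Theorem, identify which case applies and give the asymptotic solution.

a=512, b=8, f(n)=10*n^3.
log_8(512) = 3, so n^(log_b(a)) = n^3.
f(n) = Theta(n^3), so Case 2 applies.
T(n) = Theta(n^3 log n).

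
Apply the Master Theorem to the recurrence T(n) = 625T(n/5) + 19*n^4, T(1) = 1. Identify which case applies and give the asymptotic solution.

a=625, b=5, f(n)=19*n^4.
log_5(625) = 4, so n^(log_b(a)) = n^4.
f(n) = Theta(n^4), so Case 2 applies.
T(n) = Theta(n^4 log n).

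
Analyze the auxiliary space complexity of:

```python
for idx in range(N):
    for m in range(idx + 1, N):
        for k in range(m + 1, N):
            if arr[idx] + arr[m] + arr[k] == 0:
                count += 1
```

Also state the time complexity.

Space complexity: O(1).
Only a constant amount of auxiliary storage is used; nothing grows with n.
Time complexity: O(n^3).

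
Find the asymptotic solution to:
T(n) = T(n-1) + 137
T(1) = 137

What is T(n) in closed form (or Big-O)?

Unrolling: T(n) = T(n-1) + 137 = T(n-2) + 2*137 = ... = T(1) + (n-1)*137 = 137 + (n-1)*137 = 137n.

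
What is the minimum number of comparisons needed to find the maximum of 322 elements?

Finding the maximum requires 321 comparisons. Each comparison eliminates exactly one candidate. With 322 candidates, we need 321 eliminations.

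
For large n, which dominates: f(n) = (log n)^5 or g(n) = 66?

f(n) = (log n)^5 grows faster: any unbounded function dominates a constant.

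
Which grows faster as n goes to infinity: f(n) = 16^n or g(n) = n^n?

g(n) = n^n grows faster: n^n / 16^n = (n/16)^n -> infinity once n > 16.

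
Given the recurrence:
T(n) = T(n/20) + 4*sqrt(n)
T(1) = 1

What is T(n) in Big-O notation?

Each level contributes sqrt(n/20^k). Geometric series with ratio 1/sqrt(20) < 1 sums to O(sqrt(n)).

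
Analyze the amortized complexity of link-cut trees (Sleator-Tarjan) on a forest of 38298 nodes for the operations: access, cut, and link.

Link-cut trees represent the forest using splay trees over preferred paths. With potential Phi = sum over nodes of log(size of virtual subtree), each access on 38298 nodes is O(log 38298) = O(log n) amortized by the splay-tree access lemma. Cut and link are O(1) plus one access.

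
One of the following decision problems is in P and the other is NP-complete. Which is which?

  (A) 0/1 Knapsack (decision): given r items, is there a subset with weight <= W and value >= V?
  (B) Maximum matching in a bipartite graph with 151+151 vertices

(A) is NP-complete: reduces from Subset Sum.
(B) is P: Hopcroft-Karp runs in O(E sqrt(V)).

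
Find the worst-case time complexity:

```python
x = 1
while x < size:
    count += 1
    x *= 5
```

Time complexity: O(log n).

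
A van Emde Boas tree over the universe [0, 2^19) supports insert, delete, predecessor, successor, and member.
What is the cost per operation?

vEB recursively partitions [0, 524288) into sqrt(u) clusters of size sqrt(u). Each operation recurses into either one cluster or the summary, never both: T(u) = T(sqrt(u)) + O(1) => T(u) = O(log log u) = O(log 19). This is worst-case, not just amortized.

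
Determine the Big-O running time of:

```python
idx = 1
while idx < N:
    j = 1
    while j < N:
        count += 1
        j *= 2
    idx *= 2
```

Time complexity: O(log^2 n).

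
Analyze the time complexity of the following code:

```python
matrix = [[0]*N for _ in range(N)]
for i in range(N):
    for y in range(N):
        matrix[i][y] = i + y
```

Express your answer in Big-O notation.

Time complexity: O(n^2).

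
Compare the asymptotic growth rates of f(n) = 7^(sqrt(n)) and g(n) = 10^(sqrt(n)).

g(n) = 10^(sqrt(n)) grows faster: ratio is (10/7)^(sqrt(n)) -> infinity since 10/7 > 1.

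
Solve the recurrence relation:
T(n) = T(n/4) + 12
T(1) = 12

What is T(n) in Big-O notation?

Each step divides n by 4 and adds 12. After log_4(n) steps, T(n) = O(log n).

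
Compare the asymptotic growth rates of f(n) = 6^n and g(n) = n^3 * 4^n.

f(n) = 6^n grows faster: 6^n / (n^3 4^n) = (6/4)^n / n^3 -> infinity since 6/4 > 1.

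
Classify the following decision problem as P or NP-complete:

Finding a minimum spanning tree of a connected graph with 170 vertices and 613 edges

This problem is in P: Kruskal's / Prim's algorithms run in polynomial time.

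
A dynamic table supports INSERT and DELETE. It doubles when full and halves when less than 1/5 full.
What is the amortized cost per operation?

Using potential function Phi = |2*num_items - table_size| when load > 1/2, and Phi = table_size/2 - num_items otherwise. The gap of 1/5 vs 1/2 for shrinking prevents thrashing. Both insert and delete have O(1) amortized cost.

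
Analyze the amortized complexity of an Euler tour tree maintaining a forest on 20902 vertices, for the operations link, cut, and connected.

An Euler tour tree stores each tree's Euler tour as a balanced BST keyed by tour position. On 20902 vertices: link concatenates two tours via O(1) splits/joins of size <= 2*20902 (O(log n)); cut splits the tour at the two occurrences of the edge (O(log n)); connected compares BST roots (O(log n) to find the root). All O(log n) amortized.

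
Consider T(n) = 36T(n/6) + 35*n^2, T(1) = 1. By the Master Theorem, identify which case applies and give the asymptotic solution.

a=36, b=6, f(n)=35*n^2.
log_6(36) = 2, so n^(log_b(a)) = n^2.
f(n) = Theta(n^2), so Case 2 applies.
T(n) = Theta(n^2 log n).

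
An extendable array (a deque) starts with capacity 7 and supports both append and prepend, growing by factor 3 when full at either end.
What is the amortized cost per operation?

Growth at either end copies all elements; capacities form a geometric sequence with ratio 3, so total copy cost over n operations is O(n) (two geometric series). Amortized O(1).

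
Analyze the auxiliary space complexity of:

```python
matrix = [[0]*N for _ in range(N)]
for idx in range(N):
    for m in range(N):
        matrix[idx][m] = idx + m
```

Space complexity: O(n^2).
A 2D structure of size n x n is allocated.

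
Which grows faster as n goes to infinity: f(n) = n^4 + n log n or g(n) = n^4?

f(n) = n^4 + n log n and g(n) = n^4 are Theta of each other: the lower-order n log n term is o(n^4); both are Theta(n^4).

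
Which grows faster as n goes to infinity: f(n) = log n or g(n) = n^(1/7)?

g(n) = n^(1/7) grows faster: any positive power of n dominates log n.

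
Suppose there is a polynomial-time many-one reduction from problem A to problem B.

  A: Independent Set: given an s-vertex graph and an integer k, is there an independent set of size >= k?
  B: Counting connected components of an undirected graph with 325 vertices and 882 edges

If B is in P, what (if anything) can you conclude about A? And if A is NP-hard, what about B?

A poly-time reduction A <=_p B means any A-instance can be transformed to a B-instance in poly time.
If B is in P: compose the reduction with B's poly-time algorithm to solve A in poly time, so A is in P.
If A is NP-hard: every NP problem reduces to A, which reduces to B; composing reductions, every NP problem reduces to B, so B is NP-hard.
(Here in fact A is NP-complete and B is in P, so no such reduction is known -- its existence would imply P = NP; the analysis concerns only what the assumed reduction would or would not let you conclude.)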